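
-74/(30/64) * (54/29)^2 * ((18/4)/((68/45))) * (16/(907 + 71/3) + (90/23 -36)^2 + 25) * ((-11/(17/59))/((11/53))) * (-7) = -2213393929.07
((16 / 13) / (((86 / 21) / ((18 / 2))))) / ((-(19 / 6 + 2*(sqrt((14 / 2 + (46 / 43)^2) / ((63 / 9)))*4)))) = -0.23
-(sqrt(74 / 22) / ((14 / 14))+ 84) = -84 - sqrt(407) / 11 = -85.83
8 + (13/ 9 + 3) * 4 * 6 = 344/ 3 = 114.67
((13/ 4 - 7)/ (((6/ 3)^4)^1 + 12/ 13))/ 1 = -39/ 176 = -0.22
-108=-108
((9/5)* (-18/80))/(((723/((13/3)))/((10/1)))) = -117/4820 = -0.02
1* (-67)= -67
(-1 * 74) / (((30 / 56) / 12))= -8288 / 5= -1657.60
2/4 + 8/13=1.12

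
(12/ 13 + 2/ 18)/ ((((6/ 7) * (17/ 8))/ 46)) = 26.12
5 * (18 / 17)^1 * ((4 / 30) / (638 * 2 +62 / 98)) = 0.00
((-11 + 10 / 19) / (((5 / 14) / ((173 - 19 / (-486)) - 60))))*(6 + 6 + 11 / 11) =-994854133 / 23085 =-43095.26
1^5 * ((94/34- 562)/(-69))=8.10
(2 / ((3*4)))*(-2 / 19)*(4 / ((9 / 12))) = -0.09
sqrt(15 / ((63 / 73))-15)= 5* sqrt(42) / 21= 1.54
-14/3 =-4.67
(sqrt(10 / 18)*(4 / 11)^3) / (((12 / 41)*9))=656*sqrt(5) / 107811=0.01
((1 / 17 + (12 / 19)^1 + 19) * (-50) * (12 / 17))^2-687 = 14541142207353 / 30151081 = 482275.98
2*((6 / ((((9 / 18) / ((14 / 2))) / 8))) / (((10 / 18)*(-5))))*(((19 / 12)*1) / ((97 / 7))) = -134064 / 2425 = -55.28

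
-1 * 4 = -4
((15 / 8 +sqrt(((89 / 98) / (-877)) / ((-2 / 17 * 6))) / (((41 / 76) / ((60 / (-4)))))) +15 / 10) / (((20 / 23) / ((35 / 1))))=4347 / 32 - 2185 * sqrt(7961406) / 143828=92.98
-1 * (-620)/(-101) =-620/101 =-6.14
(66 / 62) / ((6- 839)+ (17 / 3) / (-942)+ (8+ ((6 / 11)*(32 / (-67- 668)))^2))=-677335185450 / 524938237503749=-0.00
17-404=-387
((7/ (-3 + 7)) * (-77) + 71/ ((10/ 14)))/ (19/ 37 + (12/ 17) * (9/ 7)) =-3112921/ 125140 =-24.88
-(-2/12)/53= 1/318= 0.00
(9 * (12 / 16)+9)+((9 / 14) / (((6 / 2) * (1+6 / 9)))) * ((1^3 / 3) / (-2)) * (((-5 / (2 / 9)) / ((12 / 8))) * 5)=17.36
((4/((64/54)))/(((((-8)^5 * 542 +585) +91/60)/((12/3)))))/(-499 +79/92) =74520/48834473565101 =0.00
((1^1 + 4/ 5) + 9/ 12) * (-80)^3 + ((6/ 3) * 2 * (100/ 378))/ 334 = -1305600.00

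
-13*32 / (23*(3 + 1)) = -104 / 23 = -4.52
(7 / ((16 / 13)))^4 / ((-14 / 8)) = -9796423 / 16384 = -597.93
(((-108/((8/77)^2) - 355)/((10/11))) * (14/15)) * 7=-89346257/1200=-74455.21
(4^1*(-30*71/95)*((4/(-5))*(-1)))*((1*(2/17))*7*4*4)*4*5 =-6107136/323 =-18907.54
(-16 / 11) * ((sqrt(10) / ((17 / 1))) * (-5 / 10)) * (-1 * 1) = -8 * sqrt(10) / 187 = -0.14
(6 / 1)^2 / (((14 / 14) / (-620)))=-22320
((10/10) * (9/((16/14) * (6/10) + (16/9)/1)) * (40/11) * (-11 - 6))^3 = -13993165376859375/1214767763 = -11519210.34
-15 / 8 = -1.88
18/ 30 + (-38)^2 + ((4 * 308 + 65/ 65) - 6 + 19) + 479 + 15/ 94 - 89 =1447957/ 470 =3080.76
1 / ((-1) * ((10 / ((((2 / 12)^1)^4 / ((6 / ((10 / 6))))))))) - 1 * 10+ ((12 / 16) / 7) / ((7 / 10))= -22511569 / 2286144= -9.85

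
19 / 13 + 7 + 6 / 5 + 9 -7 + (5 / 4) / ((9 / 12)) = 13.33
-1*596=-596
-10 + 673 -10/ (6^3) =71599/ 108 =662.95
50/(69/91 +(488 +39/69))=52325/512077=0.10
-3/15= -1/5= -0.20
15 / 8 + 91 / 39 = 101 / 24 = 4.21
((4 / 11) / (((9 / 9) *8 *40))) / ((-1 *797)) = -1 / 701360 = -0.00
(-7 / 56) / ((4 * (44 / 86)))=-43 / 704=-0.06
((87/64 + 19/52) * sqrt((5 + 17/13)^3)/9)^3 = 8350089492647875 * sqrt(1066)/9743035524857856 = 27.98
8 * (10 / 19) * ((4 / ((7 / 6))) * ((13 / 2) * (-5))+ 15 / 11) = -678000 / 1463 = -463.43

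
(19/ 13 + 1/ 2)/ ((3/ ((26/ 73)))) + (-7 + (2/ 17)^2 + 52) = 954570/ 21097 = 45.25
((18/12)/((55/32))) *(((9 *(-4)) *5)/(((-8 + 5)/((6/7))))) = 3456/77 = 44.88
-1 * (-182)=182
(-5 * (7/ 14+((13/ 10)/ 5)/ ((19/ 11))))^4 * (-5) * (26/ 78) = -3038873787/ 16290125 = -186.55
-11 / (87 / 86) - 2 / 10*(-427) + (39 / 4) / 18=87079 / 1160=75.07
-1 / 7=-0.14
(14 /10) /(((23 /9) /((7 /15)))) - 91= -52178 /575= -90.74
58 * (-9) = -522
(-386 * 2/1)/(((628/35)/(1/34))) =-6755/5338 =-1.27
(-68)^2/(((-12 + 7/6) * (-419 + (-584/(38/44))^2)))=-10015584/10719789925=-0.00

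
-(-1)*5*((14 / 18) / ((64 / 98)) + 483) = 697235 / 288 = 2420.95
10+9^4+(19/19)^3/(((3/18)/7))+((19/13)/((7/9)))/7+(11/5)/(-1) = 21056253/3185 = 6611.07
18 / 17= 1.06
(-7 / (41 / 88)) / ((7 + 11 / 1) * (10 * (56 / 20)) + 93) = -616 / 24477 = -0.03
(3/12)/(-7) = -1/28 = -0.04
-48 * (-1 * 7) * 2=672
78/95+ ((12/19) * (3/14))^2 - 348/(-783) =1021922/796005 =1.28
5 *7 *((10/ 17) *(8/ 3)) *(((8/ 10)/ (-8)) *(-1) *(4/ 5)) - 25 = -1051/ 51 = -20.61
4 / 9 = 0.44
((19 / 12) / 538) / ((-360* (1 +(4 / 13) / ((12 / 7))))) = -247 / 35637120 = -0.00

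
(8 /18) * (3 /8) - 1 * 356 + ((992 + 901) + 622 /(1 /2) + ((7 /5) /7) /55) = 4588931 /1650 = 2781.17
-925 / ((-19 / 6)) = 5550 / 19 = 292.11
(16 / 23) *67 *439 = 470608 / 23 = 20461.22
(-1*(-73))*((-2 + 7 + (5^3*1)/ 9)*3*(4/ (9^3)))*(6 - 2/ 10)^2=8349448/ 10935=763.55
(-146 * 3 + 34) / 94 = -202 / 47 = -4.30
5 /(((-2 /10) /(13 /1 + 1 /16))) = -5225 /16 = -326.56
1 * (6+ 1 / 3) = 19 / 3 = 6.33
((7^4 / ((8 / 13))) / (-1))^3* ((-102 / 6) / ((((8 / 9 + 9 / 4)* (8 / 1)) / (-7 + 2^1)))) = -23263120605156705 / 115712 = -201043285097.11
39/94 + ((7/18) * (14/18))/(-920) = 2903977/7004880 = 0.41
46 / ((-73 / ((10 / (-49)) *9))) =4140 / 3577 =1.16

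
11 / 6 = 1.83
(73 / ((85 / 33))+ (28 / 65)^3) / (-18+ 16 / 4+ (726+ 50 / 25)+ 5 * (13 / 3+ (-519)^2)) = 0.00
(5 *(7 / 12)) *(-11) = -385 / 12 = -32.08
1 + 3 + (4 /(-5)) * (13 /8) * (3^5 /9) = -311 /10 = -31.10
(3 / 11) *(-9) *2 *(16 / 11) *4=-3456 / 121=-28.56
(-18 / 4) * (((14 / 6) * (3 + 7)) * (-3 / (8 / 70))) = 11025 / 4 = 2756.25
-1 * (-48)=48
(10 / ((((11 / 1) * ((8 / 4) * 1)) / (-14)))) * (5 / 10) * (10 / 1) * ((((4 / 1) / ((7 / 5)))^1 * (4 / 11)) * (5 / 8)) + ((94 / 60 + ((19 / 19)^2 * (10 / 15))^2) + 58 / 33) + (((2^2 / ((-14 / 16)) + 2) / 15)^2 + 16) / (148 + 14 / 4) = -4523553983 / 269473050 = -16.79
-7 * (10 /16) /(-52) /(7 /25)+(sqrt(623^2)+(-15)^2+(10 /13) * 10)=356093 /416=855.99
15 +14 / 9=16.56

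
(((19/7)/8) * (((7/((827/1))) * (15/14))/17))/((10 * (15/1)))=19/15746080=0.00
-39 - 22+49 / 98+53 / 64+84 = 1557 / 64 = 24.33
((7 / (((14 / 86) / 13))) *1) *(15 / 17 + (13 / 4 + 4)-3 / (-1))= 423163 / 68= 6222.99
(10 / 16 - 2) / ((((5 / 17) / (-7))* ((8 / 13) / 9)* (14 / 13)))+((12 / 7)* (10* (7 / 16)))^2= 320427 / 640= 500.67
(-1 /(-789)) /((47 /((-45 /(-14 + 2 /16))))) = 40 /457357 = 0.00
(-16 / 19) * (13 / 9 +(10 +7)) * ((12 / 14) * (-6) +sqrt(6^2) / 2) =13280 / 399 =33.28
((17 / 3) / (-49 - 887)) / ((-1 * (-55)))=-17 / 154440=-0.00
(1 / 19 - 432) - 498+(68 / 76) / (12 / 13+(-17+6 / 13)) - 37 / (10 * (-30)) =-1075965691 / 1157100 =-929.88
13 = 13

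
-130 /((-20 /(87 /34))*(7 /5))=11.88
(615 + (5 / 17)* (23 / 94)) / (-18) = -982885 / 28764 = -34.17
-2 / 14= -1 / 7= -0.14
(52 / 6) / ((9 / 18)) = 52 / 3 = 17.33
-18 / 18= -1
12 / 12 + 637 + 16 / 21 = 13414 / 21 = 638.76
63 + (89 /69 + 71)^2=25180087 /4761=5288.82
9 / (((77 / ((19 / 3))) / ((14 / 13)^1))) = 0.80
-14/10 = -7/5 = -1.40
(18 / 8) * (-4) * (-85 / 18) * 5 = 425 / 2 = 212.50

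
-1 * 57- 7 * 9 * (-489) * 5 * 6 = 924153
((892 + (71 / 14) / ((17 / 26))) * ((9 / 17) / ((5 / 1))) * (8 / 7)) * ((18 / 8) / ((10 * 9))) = 963639 / 354025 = 2.72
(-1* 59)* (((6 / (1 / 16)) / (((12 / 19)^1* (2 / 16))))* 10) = -717440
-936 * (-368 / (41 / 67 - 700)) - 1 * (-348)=-6771084 / 46859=-144.50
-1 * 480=-480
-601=-601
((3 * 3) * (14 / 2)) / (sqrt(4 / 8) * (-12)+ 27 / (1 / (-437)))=-11799 / 2209783+ 6 * sqrt(2) / 2209783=-0.01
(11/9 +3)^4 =2085136/6561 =317.81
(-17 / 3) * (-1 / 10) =17 / 30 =0.57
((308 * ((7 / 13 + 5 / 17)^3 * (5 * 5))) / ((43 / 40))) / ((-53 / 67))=-128552044544000 / 24599209219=-5225.86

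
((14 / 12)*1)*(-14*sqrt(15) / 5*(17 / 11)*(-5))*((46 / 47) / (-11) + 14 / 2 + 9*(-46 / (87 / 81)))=-1575871899*sqrt(15) / 164923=-37007.12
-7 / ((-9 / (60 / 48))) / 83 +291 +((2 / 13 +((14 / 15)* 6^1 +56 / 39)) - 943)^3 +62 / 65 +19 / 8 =-819526961.95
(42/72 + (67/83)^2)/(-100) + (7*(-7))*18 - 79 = -7944496891/8266800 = -961.01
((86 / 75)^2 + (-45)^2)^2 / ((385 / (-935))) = -2208553006179497 / 221484375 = -9971597.35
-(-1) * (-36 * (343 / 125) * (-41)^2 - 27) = -20760363 / 125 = -166082.90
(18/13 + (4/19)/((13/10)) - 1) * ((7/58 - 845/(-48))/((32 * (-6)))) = -370095/7334912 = -0.05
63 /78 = 21 /26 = 0.81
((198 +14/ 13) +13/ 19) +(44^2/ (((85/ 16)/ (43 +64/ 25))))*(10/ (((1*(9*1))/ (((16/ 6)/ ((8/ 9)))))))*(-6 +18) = 4102208117/ 6175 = 664325.20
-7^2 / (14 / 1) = -7 / 2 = -3.50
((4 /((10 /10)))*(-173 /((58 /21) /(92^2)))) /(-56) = 1098204 /29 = 37869.10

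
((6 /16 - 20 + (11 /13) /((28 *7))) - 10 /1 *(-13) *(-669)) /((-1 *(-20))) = -443299107 /101920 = -4349.48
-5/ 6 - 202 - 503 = -4235/ 6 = -705.83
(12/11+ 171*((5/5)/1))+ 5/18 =34129/198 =172.37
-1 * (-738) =738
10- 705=-695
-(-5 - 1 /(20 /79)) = 179 /20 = 8.95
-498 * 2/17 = -996/17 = -58.59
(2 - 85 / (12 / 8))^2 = 2988.44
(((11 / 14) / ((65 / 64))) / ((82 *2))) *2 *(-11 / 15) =-1936 / 279825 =-0.01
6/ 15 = 2/ 5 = 0.40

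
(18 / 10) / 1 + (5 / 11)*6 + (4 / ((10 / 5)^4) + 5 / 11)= 1151 / 220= 5.23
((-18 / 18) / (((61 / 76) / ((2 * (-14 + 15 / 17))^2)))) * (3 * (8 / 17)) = -1210.65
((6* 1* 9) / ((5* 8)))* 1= 27 / 20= 1.35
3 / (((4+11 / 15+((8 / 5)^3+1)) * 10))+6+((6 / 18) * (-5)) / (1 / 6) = -29263 / 7372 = -3.97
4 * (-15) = -60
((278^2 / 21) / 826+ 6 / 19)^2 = 618167047696 / 27154755369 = 22.76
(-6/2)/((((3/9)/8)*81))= -8/9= -0.89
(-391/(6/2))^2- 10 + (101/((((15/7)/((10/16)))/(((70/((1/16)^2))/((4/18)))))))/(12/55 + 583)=6076959307/288693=21049.90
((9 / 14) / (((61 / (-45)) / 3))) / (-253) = 1215 / 216062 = 0.01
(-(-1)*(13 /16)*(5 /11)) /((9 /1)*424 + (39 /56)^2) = 12740 /131653467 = 0.00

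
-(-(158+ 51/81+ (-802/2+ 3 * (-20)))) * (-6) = 16328/9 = 1814.22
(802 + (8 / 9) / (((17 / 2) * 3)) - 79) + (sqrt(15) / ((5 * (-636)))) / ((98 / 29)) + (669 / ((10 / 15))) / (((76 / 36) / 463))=3851305745 / 17442 - 29 * sqrt(15) / 311640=220806.43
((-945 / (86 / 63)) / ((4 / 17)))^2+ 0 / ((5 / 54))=1024336289025 / 118336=8656167.94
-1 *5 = -5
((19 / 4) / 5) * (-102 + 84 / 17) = -3135 / 34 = -92.21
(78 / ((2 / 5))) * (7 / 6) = 455 / 2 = 227.50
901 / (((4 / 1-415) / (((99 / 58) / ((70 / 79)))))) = -2348907 / 556220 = -4.22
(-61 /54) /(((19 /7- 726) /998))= 1.56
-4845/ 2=-2422.50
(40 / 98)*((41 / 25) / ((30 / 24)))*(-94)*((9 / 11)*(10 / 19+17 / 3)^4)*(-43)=41171716163921312 / 15804679275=2605033.32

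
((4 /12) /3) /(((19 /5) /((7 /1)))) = 35 /171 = 0.20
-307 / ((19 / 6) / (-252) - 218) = 464184 / 329635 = 1.41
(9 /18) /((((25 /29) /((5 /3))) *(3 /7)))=203 /90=2.26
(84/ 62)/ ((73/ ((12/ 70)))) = 36/ 11315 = 0.00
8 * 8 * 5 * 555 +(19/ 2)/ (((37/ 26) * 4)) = 26285047/ 148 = 177601.67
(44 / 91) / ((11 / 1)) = 4 / 91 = 0.04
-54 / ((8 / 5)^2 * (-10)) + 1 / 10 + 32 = 10947 / 320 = 34.21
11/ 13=0.85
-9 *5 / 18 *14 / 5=-7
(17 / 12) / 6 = 17 / 72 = 0.24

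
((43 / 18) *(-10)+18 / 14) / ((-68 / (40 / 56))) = 1780 / 7497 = 0.24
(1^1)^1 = 1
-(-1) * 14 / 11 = 14 / 11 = 1.27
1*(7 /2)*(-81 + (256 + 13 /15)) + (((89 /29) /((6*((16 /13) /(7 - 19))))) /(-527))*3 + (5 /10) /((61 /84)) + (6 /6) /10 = 68952063673 /111871560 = 616.35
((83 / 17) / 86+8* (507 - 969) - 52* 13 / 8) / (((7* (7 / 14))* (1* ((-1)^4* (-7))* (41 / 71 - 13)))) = -21800976 / 1755131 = -12.42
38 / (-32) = -1.19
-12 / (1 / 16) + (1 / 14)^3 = -526847 / 2744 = -192.00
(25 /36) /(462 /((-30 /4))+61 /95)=-2375 /208476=-0.01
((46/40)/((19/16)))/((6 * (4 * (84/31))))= 713/47880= 0.01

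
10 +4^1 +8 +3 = 25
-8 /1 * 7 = -56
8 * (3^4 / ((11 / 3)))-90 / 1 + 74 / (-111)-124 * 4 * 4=-62632 / 33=-1897.94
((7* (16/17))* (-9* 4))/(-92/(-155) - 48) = 156240/31229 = 5.00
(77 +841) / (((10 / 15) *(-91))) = -1377 / 91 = -15.13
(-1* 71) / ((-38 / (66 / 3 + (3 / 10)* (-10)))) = 71 / 2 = 35.50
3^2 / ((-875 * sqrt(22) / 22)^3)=-198 * sqrt(22) / 669921875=-0.00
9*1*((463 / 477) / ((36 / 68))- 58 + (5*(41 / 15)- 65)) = -461497 / 477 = -967.50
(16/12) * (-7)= -9.33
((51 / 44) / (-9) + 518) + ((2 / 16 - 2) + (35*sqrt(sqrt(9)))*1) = 35*sqrt(3) + 136223 / 264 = 576.62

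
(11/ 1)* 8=88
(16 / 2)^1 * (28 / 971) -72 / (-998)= 0.30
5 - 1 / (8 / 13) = 3.38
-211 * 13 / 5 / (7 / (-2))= 5486 / 35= 156.74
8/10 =0.80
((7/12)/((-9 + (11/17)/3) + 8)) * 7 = -833/160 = -5.21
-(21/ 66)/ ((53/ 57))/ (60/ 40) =-133/ 583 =-0.23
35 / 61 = 0.57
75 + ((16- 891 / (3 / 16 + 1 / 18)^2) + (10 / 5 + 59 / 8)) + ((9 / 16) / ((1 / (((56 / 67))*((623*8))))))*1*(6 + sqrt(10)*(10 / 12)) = -605744911 / 656600 + 130830*sqrt(10) / 67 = 5252.39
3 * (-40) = -120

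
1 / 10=0.10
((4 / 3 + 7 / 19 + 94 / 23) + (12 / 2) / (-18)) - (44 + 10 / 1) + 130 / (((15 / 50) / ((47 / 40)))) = 1207751 / 2622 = 460.62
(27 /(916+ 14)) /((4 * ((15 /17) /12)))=153 /1550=0.10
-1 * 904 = -904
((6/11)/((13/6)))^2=1296/20449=0.06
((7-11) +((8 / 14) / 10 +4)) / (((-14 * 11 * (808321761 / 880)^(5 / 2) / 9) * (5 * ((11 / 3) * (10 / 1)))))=-512 * sqrt(55) / 168563289119944817101185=-0.00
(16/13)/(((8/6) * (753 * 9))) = 4/29367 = 0.00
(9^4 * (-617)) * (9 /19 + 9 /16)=-4194615.64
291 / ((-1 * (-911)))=291 / 911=0.32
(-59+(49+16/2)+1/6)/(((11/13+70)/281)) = -40183/5526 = -7.27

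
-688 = -688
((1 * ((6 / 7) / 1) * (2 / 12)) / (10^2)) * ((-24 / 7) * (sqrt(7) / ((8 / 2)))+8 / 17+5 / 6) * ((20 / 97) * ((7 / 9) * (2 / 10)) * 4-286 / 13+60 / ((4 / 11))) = 2374069 / 8904600-124951 * sqrt(7) / 712950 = -0.20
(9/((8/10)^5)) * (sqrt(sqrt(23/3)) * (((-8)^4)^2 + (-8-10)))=766767417.17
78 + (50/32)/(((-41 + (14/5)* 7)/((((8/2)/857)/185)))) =1058573231/13571452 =78.00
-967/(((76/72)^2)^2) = -101511792/130321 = -778.94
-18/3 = -6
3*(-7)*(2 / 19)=-42 / 19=-2.21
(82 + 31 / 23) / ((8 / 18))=17253 / 92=187.53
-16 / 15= -1.07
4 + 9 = 13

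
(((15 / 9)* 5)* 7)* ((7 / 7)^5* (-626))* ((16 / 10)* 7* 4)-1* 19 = -4907897 / 3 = -1635965.67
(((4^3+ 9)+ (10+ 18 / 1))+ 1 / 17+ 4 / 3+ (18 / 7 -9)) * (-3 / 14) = -34259 / 1666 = -20.56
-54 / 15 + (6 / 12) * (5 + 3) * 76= 1502 / 5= 300.40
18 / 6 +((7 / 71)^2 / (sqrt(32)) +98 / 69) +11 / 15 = 49*sqrt(2) / 40328 +1778 / 345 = 5.16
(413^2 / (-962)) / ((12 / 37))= -170569 / 312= -546.70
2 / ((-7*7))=-2 / 49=-0.04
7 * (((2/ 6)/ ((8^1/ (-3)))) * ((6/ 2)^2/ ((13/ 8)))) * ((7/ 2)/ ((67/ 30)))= -6615/ 871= -7.59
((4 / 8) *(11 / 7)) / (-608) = -11 / 8512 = -0.00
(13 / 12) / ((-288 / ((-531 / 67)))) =767 / 25728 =0.03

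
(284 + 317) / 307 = 601 / 307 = 1.96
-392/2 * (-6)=1176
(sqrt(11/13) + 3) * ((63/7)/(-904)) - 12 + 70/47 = -447845/42488 - 9 * sqrt(143)/11752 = -10.55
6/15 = 2/5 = 0.40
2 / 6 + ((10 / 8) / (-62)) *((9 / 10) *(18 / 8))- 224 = -1331507 / 5952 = -223.71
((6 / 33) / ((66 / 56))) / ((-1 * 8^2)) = -7 / 2904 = -0.00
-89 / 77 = -1.16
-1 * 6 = -6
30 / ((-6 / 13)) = -65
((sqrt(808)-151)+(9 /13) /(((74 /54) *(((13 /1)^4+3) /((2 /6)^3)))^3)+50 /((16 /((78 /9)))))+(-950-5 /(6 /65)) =-51935944649755162688821 /46039102888162957248+2 *sqrt(202) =-1099.66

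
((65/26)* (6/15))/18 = 1/18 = 0.06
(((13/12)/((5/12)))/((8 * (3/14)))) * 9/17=273/340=0.80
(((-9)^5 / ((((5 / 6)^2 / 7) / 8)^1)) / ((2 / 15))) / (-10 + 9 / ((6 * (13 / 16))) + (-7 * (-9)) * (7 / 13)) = -1385871.22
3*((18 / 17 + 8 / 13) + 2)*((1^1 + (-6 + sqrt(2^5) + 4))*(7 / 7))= -2436 / 221 + 9744*sqrt(2) / 221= 51.33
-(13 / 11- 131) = 1428 / 11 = 129.82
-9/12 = -3/4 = -0.75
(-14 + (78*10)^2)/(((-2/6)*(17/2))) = -3650316/17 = -214724.47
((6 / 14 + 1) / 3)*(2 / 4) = 5 / 21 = 0.24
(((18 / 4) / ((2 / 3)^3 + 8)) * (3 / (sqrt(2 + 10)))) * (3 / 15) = 243 * sqrt(3) / 4480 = 0.09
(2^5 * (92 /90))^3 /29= 3189506048 /2642625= 1206.95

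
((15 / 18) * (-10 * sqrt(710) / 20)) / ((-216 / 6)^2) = -5 * sqrt(710) / 15552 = -0.01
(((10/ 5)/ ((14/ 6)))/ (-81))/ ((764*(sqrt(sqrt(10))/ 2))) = -10^(3/ 4)/ 360990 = -0.00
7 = 7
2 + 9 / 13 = 35 / 13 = 2.69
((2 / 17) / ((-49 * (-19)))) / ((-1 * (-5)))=2 / 79135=0.00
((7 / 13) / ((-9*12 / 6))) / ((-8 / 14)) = 49 / 936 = 0.05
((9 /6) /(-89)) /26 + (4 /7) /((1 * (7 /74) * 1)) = 1369741 /226772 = 6.04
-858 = -858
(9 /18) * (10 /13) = 5 /13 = 0.38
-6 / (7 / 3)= -18 / 7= -2.57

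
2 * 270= 540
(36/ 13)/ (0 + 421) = 36/ 5473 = 0.01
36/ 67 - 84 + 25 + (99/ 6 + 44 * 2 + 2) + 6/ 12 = 48.54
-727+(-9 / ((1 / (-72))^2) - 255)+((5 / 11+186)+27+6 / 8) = -2086647 / 44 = -47423.80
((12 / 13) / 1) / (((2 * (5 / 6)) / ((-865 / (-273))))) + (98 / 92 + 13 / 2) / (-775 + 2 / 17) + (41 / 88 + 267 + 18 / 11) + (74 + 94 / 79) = 287414467394721 / 830588246488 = 346.04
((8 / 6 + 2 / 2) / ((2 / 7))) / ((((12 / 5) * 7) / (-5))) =-175 / 72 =-2.43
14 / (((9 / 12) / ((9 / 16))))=21 / 2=10.50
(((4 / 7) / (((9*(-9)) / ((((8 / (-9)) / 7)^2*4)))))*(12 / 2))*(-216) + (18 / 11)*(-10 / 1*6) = -29825416 / 305613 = -97.59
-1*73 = -73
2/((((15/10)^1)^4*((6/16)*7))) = 256/1701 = 0.15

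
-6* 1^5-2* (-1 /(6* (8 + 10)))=-5.98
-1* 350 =-350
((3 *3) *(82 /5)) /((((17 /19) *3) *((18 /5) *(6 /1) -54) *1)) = -779 /459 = -1.70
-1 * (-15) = 15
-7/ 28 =-1/ 4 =-0.25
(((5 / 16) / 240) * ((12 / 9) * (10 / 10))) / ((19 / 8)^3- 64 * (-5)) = 8 / 1536291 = 0.00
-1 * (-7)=7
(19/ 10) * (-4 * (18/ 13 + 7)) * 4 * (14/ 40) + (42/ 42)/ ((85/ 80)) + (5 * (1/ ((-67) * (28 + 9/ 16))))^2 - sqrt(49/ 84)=-457228135213378/ 5179815464525 - sqrt(21)/ 6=-89.03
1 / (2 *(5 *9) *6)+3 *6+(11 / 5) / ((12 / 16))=2261 / 108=20.94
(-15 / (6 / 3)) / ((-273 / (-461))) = -2305 / 182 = -12.66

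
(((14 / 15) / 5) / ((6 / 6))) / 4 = 7 / 150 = 0.05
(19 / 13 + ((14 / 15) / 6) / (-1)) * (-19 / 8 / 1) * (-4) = 7258 / 585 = 12.41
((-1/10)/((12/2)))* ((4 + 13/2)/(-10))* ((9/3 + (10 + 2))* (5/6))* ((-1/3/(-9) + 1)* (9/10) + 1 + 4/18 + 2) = 1309/1440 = 0.91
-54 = -54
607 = 607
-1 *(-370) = 370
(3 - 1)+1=3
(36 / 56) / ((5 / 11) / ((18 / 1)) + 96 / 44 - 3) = -891 / 1099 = -0.81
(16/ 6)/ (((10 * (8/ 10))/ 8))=8/ 3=2.67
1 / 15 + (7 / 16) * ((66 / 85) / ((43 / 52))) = 10471 / 21930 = 0.48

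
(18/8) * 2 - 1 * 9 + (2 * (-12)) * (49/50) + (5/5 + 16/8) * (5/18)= -2039/75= -27.19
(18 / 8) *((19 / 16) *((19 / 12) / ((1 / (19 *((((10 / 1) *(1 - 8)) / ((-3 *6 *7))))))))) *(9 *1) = 102885 / 256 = 401.89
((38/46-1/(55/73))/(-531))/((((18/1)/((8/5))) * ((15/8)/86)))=0.00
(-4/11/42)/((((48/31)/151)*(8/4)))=-4681/11088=-0.42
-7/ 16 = -0.44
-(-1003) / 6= 1003 / 6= 167.17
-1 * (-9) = 9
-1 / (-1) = 1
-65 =-65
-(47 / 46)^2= -2209 / 2116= -1.04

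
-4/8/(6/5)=-5/12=-0.42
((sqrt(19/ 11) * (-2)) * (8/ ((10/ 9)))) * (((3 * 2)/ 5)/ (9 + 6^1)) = -144 * sqrt(209)/ 1375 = -1.51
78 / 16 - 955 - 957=-1907.12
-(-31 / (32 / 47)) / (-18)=-1457 / 576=-2.53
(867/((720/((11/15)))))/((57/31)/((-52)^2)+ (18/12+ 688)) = 16654781/13004258625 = 0.00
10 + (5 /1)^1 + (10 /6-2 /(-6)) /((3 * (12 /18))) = 16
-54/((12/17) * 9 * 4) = -2.12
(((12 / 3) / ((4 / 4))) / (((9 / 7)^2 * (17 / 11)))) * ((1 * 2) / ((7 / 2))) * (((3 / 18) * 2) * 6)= 2464 / 1377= 1.79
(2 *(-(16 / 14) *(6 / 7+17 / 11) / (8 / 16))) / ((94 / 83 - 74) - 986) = 245680 / 23685277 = 0.01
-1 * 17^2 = -289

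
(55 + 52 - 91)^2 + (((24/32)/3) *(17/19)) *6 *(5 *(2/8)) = 39167/152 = 257.68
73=73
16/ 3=5.33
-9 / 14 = -0.64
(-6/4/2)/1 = -3/4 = -0.75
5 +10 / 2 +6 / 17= 176 / 17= 10.35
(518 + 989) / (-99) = -137 / 9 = -15.22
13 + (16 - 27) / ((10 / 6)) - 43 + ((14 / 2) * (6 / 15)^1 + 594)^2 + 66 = 8904991 / 25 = 356199.64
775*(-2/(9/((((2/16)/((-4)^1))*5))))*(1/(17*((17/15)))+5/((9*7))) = 4630625/1310904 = 3.53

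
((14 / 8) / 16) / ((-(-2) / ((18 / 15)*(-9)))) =-0.59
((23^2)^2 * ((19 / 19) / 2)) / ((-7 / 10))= -1399205 / 7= -199886.43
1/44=0.02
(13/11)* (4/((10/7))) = 182/55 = 3.31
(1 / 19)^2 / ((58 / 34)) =17 / 10469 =0.00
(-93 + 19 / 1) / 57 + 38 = 2092 / 57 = 36.70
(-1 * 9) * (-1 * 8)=72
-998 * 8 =-7984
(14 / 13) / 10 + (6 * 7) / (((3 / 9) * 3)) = 42.11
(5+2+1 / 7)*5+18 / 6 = 271 / 7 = 38.71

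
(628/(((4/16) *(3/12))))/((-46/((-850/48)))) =266900/69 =3868.12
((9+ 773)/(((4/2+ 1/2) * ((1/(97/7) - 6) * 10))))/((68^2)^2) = -97/393040000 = -0.00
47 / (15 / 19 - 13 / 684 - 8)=-32148 / 4945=-6.50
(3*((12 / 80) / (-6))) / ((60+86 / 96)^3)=-41472 / 124869522335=-0.00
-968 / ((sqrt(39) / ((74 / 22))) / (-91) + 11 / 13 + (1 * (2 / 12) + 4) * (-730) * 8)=1201601901952452 / 30204507101327369 - 161333172 * sqrt(39) / 30204507101327369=0.04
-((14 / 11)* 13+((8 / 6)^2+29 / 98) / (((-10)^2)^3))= -160524020119 / 9702000000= -16.55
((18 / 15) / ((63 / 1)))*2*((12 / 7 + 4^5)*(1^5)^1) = 5744 / 147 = 39.07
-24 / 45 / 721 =-8 / 10815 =-0.00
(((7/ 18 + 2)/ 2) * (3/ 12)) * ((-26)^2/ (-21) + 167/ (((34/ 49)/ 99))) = 7105.39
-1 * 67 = -67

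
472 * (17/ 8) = 1003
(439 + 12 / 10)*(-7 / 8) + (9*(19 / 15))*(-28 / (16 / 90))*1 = -87227 / 40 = -2180.68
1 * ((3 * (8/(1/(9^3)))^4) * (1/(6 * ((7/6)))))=3470494144278528/7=495784877754075.43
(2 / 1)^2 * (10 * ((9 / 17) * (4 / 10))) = 144 / 17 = 8.47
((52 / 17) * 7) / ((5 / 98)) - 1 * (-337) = 64317 / 85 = 756.67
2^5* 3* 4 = 384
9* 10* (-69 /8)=-3105 /4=-776.25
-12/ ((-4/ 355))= 1065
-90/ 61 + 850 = 51760/ 61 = 848.52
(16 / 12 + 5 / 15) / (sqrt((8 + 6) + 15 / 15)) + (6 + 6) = sqrt(15) / 9 + 12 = 12.43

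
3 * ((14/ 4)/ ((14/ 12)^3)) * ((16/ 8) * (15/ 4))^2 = 18225/ 49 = 371.94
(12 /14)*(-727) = -4362 /7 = -623.14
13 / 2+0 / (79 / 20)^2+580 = 1173 / 2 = 586.50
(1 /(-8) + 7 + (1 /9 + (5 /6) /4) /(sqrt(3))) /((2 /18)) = 23 * sqrt(3) /24 + 495 /8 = 63.53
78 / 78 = 1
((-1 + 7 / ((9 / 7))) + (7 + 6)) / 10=157 / 90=1.74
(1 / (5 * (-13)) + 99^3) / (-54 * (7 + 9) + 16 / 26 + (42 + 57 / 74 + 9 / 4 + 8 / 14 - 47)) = -65339933624 / 58235155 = -1122.00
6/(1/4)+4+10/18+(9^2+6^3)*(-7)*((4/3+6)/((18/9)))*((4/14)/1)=-19345/9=-2149.44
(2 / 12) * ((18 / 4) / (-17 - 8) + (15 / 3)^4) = 31241 / 300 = 104.14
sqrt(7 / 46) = 0.39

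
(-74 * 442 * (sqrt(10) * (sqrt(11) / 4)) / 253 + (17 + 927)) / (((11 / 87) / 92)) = 7555776 / 11 - 2845596 * sqrt(110) / 121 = 440236.97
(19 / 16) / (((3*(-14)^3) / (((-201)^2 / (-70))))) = 0.08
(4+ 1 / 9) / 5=37 / 45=0.82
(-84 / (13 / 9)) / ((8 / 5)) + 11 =-659 / 26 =-25.35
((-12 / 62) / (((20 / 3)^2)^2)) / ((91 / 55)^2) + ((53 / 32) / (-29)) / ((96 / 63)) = -7149805071 / 190582246400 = -0.04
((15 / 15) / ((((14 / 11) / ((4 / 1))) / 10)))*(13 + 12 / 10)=3124 / 7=446.29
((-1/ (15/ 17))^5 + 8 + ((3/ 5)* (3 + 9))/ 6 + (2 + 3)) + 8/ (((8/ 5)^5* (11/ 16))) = 13.44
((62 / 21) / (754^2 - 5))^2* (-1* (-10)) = 38440 / 142533297890361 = 0.00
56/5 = 11.20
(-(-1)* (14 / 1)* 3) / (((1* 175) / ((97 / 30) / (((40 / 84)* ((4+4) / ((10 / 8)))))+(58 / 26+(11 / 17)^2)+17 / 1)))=4.97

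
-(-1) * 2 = 2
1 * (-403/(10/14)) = -2821/5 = -564.20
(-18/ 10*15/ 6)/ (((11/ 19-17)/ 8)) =57/ 26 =2.19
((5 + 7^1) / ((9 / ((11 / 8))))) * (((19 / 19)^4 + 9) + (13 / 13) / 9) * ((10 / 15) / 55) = 91 / 405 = 0.22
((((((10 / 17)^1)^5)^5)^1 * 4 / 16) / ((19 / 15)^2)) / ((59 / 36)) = 0.00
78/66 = 13/11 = 1.18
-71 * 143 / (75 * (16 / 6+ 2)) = -10153 / 350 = -29.01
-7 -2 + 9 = 0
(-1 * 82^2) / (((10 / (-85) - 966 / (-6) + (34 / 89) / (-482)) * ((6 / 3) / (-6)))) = 1225896146 / 9777121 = 125.38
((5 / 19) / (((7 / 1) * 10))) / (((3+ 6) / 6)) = 1 / 399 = 0.00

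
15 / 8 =1.88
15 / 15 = 1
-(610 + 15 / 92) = -56135 / 92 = -610.16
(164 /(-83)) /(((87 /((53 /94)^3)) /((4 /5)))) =-12207914 /3748529415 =-0.00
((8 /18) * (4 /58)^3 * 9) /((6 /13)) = 0.00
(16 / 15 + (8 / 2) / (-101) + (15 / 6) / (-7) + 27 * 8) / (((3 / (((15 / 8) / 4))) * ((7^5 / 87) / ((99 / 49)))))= 13193878599 / 37263673664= 0.35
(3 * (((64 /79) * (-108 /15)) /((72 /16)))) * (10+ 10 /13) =-43008 /1027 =-41.88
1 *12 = 12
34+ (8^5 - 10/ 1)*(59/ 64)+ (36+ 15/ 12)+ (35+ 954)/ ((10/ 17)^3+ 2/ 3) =6445124669/ 205216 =31406.54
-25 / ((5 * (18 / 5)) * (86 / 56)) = -350 / 387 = -0.90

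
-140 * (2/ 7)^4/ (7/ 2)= -640/ 2401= -0.27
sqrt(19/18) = sqrt(38)/6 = 1.03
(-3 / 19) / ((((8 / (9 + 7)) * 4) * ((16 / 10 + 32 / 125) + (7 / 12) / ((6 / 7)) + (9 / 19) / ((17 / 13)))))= -0.03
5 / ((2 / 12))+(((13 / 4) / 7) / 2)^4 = 30.00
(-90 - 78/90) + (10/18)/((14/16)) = -28423/315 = -90.23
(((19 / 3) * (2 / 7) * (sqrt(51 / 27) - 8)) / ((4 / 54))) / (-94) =684 / 329 - 57 * sqrt(17) / 658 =1.72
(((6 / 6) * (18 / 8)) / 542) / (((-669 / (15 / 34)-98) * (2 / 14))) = -315 / 17500096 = -0.00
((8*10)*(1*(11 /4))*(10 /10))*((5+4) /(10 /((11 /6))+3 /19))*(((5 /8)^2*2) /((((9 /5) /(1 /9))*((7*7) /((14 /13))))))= 1436875 /3842748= 0.37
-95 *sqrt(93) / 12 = -76.35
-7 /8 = -0.88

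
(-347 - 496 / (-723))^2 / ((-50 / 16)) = -20061647432 / 522729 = -38378.68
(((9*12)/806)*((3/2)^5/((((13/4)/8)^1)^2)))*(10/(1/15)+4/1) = 64665216/68107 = 949.47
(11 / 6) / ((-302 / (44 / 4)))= -0.07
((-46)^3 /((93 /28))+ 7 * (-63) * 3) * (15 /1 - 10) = -14242235 /93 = -153142.31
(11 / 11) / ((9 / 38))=38 / 9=4.22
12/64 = 3/16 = 0.19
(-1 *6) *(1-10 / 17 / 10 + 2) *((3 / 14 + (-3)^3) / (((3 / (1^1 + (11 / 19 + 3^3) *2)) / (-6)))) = -120037500 / 2261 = -53090.45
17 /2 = 8.50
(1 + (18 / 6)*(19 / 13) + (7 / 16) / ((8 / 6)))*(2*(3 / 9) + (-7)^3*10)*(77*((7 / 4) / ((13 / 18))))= -4941841443 / 1352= -3655208.17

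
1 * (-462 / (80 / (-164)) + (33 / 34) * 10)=162657 / 170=956.81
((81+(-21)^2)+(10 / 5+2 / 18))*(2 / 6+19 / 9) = 103774 / 81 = 1281.16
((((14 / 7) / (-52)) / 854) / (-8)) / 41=1 / 7282912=0.00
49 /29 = 1.69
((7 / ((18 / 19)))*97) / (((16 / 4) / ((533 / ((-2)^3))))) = -11937.90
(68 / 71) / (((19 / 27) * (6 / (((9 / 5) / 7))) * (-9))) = -306 / 47215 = -0.01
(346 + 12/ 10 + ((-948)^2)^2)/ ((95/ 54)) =218070597590064/ 475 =459095994926.45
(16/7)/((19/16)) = 256/133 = 1.92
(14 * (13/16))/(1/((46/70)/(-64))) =-299/2560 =-0.12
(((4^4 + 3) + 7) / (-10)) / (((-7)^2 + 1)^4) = -133 / 31250000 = -0.00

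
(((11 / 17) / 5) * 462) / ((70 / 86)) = 31218 / 425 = 73.45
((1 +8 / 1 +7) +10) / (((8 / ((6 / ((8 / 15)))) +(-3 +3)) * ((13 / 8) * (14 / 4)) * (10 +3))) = 0.49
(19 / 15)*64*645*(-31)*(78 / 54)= -21072064 / 9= -2341340.44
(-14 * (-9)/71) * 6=10.65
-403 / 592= -0.68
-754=-754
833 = 833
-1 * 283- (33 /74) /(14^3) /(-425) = -24422560367 /86298800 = -283.00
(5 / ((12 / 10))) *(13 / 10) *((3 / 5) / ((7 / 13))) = 169 / 28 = 6.04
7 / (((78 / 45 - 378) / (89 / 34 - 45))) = 151305 / 191896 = 0.79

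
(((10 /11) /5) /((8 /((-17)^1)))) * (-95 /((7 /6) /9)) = 43605 /154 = 283.15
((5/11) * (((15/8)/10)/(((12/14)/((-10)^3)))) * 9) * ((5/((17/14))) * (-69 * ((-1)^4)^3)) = 95090625/374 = 254253.01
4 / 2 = 2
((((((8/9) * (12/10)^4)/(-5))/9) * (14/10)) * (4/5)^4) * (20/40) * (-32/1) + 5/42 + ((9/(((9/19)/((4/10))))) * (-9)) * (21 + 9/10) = -1497.47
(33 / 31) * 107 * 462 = 1631322 / 31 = 52623.29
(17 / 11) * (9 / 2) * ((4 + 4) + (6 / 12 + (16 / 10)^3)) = 481797 / 5500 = 87.60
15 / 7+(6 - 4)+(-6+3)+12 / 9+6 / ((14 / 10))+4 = 226 / 21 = 10.76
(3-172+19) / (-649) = 150 / 649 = 0.23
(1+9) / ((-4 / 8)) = -20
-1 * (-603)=603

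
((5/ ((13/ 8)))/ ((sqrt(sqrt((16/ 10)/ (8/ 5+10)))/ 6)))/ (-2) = -60*sqrt(2)*29^(1/ 4)/ 13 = -15.15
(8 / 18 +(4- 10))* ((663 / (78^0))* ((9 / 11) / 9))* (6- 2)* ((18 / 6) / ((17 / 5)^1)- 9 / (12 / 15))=152750 / 11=13886.36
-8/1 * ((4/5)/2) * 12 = -192/5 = -38.40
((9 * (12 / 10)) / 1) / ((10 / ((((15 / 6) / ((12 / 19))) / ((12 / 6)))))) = 171 / 80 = 2.14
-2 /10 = -1 /5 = -0.20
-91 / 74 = -1.23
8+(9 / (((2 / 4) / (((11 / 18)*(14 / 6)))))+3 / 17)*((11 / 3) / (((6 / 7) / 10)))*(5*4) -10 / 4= 20302249 / 918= 22115.74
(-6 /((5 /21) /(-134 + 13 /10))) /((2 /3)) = 250803 /50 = 5016.06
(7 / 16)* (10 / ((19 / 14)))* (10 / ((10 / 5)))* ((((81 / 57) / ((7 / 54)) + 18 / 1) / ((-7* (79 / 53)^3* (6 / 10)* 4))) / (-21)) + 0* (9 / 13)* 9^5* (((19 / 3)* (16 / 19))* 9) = 1991229875 / 4983638212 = 0.40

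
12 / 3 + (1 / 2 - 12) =-15 / 2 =-7.50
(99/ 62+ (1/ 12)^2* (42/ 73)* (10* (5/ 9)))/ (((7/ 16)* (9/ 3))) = 1582732/ 1283121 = 1.23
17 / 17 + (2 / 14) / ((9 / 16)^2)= 823 / 567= 1.45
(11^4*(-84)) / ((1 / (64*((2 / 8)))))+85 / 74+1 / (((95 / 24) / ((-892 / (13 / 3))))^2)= -19674798.51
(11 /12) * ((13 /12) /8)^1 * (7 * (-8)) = -1001 /144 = -6.95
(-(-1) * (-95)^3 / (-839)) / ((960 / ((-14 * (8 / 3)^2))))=-2400650 / 22653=-105.97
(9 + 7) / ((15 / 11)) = 176 / 15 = 11.73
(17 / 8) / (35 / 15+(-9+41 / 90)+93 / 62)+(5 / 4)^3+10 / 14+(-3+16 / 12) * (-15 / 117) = 6750725 / 2778048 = 2.43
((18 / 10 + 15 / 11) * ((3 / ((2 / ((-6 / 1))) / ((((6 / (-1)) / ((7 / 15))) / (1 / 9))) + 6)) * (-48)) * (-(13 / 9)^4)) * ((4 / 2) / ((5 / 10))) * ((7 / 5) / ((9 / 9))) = 51181312 / 27665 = 1850.04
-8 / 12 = -2 / 3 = -0.67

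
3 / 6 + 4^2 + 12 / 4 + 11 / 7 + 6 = 27.07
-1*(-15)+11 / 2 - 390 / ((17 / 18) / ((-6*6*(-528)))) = -266871623 / 34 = -7849165.38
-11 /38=-0.29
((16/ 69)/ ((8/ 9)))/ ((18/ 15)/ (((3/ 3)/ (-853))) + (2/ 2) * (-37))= -30/ 121969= -0.00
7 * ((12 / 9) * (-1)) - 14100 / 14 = -21346 / 21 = -1016.48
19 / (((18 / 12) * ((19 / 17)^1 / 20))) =680 / 3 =226.67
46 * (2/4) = 23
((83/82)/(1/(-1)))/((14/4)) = -83/287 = -0.29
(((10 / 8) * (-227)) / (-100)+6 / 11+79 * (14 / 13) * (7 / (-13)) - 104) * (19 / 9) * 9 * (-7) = 2896304691 / 148720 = 19474.88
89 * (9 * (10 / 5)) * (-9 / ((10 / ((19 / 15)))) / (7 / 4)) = -182628 / 175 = -1043.59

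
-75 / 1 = -75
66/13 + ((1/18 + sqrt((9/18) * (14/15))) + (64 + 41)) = sqrt(105)/15 + 25771/234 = 110.82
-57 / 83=-0.69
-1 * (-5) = 5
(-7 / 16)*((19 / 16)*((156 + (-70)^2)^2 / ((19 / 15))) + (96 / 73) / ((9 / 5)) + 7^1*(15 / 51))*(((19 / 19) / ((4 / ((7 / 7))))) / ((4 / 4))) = -624563404535 / 238272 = -2621220.31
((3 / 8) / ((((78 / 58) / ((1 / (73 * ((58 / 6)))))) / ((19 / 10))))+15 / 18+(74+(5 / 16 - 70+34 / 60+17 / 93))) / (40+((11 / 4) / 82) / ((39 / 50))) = 170680499 / 1159176490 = 0.15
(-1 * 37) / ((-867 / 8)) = 296 / 867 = 0.34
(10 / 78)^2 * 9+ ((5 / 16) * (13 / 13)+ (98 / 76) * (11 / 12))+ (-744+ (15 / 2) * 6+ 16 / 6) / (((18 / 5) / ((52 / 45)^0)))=-266032837 / 1387152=-191.78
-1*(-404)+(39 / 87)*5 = 11781 / 29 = 406.24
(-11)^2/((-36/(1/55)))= -0.06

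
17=17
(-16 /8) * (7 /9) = -14 /9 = -1.56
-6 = -6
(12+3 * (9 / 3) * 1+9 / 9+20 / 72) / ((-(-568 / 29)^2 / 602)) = -101509541 / 2903616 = -34.96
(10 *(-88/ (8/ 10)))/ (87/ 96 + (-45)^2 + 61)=-3200/ 6071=-0.53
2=2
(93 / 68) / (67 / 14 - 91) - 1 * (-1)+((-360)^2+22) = 5319468023 / 41038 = 129622.98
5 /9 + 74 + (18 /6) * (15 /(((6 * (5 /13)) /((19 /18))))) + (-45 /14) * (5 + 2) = 2615 /36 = 72.64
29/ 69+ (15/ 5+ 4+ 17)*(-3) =-4939/ 69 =-71.58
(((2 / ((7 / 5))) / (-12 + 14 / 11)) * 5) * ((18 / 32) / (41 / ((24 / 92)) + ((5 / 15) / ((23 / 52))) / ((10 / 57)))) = -853875 / 368095336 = -0.00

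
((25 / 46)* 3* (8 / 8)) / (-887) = -75 / 40802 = -0.00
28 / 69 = 0.41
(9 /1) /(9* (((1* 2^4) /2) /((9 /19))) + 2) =9 /154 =0.06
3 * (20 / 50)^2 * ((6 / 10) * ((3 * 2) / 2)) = 108 / 125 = 0.86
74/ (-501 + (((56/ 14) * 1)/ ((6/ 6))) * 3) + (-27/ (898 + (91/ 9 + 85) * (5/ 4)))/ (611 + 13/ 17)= -7045399259/ 46543411200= -0.15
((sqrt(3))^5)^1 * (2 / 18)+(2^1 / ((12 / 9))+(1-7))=-9 / 2+sqrt(3)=-2.77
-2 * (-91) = 182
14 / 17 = 0.82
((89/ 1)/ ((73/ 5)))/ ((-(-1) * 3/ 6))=890/ 73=12.19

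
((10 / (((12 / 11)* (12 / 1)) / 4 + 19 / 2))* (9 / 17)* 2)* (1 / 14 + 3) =85140 / 33439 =2.55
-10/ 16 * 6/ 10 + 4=29/ 8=3.62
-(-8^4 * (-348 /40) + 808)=-182216 /5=-36443.20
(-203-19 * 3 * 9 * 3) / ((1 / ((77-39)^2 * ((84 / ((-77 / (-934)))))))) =-28193141184 / 11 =-2563012834.91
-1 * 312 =-312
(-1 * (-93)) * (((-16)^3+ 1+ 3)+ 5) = -380091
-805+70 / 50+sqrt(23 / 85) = -4018 / 5+sqrt(1955) / 85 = -803.08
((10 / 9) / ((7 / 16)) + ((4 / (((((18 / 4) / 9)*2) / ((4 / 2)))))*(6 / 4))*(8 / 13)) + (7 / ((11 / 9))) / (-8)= 9.21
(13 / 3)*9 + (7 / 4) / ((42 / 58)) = 497 / 12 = 41.42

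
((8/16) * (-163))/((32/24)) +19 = -337/8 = -42.12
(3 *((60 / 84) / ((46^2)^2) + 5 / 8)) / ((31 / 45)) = 2644498125 / 971607952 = 2.72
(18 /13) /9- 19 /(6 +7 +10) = -201 /299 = -0.67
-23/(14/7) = -23/2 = -11.50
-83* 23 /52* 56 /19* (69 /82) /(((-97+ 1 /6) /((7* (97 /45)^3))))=6759256238 /102535875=65.92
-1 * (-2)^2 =-4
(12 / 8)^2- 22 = -79 / 4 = -19.75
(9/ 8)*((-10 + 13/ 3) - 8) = -123/ 8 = -15.38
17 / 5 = 3.40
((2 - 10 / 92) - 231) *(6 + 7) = -137007 / 46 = -2978.41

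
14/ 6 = 7/ 3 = 2.33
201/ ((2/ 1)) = 201/ 2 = 100.50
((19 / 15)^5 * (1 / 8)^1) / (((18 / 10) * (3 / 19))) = 47045881 / 32805000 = 1.43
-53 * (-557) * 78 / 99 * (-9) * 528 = -110526624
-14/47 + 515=24191/47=514.70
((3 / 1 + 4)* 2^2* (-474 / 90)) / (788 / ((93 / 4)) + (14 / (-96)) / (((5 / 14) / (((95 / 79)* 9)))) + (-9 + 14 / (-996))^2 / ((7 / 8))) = -6269593366176 / 5201069019995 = -1.21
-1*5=-5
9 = 9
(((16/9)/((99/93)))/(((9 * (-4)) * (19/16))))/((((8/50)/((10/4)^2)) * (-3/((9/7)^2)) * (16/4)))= 19375/92169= 0.21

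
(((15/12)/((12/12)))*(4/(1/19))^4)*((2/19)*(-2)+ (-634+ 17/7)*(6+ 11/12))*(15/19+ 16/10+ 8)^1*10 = -18927714664160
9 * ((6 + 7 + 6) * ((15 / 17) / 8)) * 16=5130 / 17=301.76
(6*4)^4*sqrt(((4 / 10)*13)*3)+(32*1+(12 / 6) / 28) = 449 / 14+331776*sqrt(390) / 5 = 1310442.27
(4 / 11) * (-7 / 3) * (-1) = 0.85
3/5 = 0.60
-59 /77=-0.77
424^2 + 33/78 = 4674187/26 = 179776.42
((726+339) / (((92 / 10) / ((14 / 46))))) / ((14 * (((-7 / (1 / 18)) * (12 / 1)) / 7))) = -1775 / 152352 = -0.01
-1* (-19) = 19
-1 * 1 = -1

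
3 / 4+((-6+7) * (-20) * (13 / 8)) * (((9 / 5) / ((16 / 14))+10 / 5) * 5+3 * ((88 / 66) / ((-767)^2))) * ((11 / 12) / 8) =-4574763289 / 69508608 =-65.82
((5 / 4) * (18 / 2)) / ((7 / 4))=45 / 7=6.43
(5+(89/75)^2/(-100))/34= 2804579/19125000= 0.15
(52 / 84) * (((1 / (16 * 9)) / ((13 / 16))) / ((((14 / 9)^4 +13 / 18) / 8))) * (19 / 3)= 24624 / 604163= 0.04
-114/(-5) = 114/5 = 22.80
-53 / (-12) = 53 / 12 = 4.42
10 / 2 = 5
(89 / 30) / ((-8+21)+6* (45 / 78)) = 1157 / 6420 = 0.18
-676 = -676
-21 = -21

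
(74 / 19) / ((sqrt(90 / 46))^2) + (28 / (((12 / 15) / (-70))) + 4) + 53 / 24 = -16701919 / 6840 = -2441.80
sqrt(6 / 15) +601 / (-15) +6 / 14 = -4162 / 105 +sqrt(10) / 5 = -39.01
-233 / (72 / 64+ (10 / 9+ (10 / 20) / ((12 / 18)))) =-16776 / 215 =-78.03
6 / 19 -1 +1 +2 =44 / 19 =2.32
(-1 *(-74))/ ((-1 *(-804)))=37/ 402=0.09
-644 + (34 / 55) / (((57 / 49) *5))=-10093034 / 15675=-643.89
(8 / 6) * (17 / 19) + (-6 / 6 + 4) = 239 / 57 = 4.19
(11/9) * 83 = 913/9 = 101.44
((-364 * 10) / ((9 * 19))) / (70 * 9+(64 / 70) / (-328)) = -200900 / 5945841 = -0.03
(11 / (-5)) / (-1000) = 0.00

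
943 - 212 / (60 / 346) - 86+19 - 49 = -395.53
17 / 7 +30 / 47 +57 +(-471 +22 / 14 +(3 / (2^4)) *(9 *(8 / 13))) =-498971 / 1222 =-408.32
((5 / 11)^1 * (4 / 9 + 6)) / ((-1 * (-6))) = 145 / 297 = 0.49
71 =71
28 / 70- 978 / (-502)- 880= -1101453 / 1255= -877.65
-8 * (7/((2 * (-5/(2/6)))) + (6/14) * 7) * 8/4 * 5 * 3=-664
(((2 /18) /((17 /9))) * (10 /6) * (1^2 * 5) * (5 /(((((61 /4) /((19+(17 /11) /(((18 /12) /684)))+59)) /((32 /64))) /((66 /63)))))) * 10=2050000 /3111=658.95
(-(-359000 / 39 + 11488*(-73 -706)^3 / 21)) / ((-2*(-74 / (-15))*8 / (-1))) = 44124539404885 / 13468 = 3276250327.06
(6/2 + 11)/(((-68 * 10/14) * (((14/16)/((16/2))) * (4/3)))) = -168/85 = -1.98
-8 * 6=-48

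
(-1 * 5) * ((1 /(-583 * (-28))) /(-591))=5 /9647484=0.00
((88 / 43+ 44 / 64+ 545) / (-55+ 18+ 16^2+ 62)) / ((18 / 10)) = 1884205 / 1739952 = 1.08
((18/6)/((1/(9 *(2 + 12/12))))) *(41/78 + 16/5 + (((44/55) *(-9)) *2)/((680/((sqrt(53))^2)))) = 2330073/11050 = 210.87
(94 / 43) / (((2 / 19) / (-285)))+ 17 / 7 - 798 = -6714.29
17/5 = 3.40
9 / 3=3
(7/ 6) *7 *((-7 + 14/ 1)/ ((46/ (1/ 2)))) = 343/ 552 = 0.62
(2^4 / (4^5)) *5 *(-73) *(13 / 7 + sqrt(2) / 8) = -11.60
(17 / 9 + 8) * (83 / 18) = 7387 / 162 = 45.60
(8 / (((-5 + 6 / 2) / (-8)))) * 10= 320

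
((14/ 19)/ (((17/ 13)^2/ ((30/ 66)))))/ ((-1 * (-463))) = 11830/ 27965663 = 0.00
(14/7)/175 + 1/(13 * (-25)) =19/2275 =0.01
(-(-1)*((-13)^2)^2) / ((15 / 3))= 28561 / 5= 5712.20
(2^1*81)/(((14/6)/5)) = 2430/7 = 347.14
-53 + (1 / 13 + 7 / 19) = -12981 / 247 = -52.55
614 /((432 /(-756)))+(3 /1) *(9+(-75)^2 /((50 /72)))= 46505 /2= 23252.50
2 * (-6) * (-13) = 156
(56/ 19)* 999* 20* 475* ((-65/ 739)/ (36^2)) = -4208750/ 2217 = -1898.40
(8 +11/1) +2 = 21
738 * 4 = 2952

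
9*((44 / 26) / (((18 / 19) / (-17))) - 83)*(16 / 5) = -212224 / 65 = -3264.98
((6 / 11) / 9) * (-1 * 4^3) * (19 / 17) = -2432 / 561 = -4.34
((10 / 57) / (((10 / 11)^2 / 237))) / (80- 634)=-9559 / 105260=-0.09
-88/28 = -22/7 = -3.14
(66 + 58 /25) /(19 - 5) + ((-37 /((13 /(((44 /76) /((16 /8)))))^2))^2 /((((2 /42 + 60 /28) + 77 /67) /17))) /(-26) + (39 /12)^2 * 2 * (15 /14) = 946835382300687493 /34413030017693600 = 27.51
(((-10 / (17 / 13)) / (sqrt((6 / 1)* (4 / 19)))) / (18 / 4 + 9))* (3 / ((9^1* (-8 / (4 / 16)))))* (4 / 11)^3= 0.00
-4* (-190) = 760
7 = 7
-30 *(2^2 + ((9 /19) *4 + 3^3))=-18750 /19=-986.84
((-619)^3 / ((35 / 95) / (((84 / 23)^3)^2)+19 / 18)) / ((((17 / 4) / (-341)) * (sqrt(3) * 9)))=11424937436513100251136 * sqrt(3) / 17112961213505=1156349965.76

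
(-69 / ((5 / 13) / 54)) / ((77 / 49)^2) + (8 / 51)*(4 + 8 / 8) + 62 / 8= -483132943 / 123420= -3914.54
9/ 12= 3/ 4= 0.75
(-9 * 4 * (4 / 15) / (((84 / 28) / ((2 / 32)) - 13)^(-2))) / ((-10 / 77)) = 90552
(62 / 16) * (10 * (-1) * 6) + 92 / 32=-1837 / 8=-229.62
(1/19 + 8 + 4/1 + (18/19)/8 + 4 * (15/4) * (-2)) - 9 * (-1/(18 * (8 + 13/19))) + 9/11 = -16.95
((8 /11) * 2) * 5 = 80 /11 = 7.27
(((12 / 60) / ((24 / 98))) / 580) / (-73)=-49 / 2540400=-0.00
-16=-16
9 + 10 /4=23 /2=11.50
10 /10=1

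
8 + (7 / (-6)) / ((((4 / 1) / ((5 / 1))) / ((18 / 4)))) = 23 / 16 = 1.44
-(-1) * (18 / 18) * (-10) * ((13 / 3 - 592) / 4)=8815 / 6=1469.17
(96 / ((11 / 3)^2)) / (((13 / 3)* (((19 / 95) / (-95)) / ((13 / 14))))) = -615600 / 847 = -726.80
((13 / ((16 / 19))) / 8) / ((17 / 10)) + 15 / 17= 2195 / 1088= 2.02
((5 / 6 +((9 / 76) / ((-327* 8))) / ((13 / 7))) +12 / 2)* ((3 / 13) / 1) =17661425 / 11199968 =1.58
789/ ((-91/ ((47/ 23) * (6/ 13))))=-222498/ 27209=-8.18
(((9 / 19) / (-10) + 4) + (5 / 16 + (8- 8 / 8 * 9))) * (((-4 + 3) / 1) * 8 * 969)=-253113 / 10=-25311.30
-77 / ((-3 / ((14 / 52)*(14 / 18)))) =3773 / 702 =5.37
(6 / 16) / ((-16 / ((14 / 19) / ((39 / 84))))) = -147 / 3952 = -0.04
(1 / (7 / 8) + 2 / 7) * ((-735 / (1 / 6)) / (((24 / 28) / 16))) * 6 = -705600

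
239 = 239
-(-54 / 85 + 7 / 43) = 1727 / 3655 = 0.47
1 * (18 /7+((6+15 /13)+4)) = 1249 /91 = 13.73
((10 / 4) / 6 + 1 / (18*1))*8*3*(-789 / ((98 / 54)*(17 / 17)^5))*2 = -482868 / 49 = -9854.45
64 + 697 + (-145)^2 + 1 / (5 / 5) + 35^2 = 23012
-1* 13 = -13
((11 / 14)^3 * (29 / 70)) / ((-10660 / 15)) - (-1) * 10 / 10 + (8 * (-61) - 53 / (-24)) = -595588085591 / 1228543680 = -484.79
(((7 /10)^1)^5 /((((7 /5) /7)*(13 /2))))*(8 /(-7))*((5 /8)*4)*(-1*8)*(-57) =-273714 /1625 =-168.44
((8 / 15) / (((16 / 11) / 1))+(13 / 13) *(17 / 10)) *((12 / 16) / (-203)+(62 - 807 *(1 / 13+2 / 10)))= -264211357 / 791700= -333.73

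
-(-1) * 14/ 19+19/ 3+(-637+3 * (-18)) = -38984/ 57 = -683.93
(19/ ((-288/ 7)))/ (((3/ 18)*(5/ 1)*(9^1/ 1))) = -133/ 2160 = -0.06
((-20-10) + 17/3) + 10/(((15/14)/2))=-17/3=-5.67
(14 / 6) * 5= 35 / 3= 11.67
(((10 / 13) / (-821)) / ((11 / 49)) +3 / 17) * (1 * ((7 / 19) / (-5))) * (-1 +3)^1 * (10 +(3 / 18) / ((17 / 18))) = -832874938 / 3223299365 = -0.26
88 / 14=44 / 7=6.29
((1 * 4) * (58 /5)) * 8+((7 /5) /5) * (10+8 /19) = 374.12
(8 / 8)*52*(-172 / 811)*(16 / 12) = -35776 / 2433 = -14.70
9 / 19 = 0.47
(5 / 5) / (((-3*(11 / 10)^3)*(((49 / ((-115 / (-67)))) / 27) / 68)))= -70380000 / 4369673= -16.11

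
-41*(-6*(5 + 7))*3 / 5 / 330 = 1476 / 275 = 5.37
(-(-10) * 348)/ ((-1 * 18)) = -580/ 3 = -193.33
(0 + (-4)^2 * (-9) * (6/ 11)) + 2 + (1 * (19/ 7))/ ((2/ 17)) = -8235/ 154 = -53.47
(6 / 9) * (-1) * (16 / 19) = -32 / 57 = -0.56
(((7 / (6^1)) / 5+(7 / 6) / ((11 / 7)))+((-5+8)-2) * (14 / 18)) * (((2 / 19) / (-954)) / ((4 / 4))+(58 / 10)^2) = 6615859544 / 112154625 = 58.99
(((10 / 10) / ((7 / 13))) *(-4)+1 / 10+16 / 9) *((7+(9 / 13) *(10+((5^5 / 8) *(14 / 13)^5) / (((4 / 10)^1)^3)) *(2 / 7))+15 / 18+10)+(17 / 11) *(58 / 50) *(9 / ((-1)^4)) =-5295865324374673 / 540342702900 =-9800.94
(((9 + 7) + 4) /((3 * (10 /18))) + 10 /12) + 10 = 137 /6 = 22.83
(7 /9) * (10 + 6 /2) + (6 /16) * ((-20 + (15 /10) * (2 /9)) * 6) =-34.14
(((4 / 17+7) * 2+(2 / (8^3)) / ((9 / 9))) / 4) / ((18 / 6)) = 62993 / 52224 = 1.21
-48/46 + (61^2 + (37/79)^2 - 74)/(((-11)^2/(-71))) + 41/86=-3197537861129/1493708458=-2140.67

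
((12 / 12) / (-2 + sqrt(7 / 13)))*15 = -26 / 3-sqrt(91) / 3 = -11.85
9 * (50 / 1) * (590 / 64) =66375 / 16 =4148.44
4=4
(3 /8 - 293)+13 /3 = -6919 /24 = -288.29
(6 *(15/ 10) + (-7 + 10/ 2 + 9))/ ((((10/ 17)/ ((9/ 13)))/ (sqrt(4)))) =2448/ 65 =37.66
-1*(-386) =386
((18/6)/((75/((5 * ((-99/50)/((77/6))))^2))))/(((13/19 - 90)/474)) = -0.13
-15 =-15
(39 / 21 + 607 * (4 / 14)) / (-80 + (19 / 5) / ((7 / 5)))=-1227 / 541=-2.27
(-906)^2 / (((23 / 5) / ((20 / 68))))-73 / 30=52480.69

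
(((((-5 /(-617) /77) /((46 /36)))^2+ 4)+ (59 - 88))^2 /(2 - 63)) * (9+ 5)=-1782070633854306982032031250 /12423578139898136025322123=-143.44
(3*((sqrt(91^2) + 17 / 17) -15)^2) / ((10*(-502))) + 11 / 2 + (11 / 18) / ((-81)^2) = 580065937 / 296425980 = 1.96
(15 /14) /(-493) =-15 /6902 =-0.00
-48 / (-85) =48 / 85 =0.56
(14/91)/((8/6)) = 3/26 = 0.12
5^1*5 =25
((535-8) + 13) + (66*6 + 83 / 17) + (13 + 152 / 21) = 343120 / 357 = 961.12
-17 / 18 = -0.94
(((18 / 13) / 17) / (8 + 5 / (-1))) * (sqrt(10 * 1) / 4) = 3 * sqrt(10) / 442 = 0.02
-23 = -23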